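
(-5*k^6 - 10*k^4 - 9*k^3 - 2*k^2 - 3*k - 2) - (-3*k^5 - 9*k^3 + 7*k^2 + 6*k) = -5*k^6 + 3*k^5 - 10*k^4 - 9*k^2 - 9*k - 2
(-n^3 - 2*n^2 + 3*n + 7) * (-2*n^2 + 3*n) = 2*n^5 + n^4 - 12*n^3 - 5*n^2 + 21*n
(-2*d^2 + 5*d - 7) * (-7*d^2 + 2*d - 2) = 14*d^4 - 39*d^3 + 63*d^2 - 24*d + 14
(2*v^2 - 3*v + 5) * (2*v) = 4*v^3 - 6*v^2 + 10*v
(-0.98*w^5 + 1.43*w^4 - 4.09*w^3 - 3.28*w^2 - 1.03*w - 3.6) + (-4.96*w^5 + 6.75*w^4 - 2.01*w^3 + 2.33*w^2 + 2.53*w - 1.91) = -5.94*w^5 + 8.18*w^4 - 6.1*w^3 - 0.95*w^2 + 1.5*w - 5.51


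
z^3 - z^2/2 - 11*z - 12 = (z - 4)*(z + 3/2)*(z + 2)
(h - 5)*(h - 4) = h^2 - 9*h + 20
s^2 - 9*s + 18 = (s - 6)*(s - 3)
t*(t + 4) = t^2 + 4*t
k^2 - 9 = (k - 3)*(k + 3)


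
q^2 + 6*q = q*(q + 6)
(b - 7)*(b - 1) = b^2 - 8*b + 7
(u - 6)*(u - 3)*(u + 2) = u^3 - 7*u^2 + 36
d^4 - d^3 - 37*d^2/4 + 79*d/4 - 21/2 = (d - 2)*(d - 3/2)*(d - 1)*(d + 7/2)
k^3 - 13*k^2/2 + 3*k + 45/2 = (k - 5)*(k - 3)*(k + 3/2)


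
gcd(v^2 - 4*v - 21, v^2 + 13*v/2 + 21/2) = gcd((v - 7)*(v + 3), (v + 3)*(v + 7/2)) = v + 3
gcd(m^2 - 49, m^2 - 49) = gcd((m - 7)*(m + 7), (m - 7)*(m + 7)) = m^2 - 49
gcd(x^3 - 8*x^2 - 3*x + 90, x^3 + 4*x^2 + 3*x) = x + 3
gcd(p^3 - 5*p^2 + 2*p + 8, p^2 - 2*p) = p - 2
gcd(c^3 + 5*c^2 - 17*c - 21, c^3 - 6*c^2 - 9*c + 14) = 1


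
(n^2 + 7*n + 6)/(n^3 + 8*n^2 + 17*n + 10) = (n + 6)/(n^2 + 7*n + 10)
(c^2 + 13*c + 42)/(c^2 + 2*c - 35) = (c + 6)/(c - 5)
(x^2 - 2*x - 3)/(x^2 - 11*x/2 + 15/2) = 2*(x + 1)/(2*x - 5)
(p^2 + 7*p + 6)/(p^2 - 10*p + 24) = (p^2 + 7*p + 6)/(p^2 - 10*p + 24)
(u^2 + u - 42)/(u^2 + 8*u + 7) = (u - 6)/(u + 1)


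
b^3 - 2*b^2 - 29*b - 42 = (b - 7)*(b + 2)*(b + 3)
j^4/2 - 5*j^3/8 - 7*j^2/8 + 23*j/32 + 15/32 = (j/2 + 1/2)*(j - 3/2)*(j - 5/4)*(j + 1/2)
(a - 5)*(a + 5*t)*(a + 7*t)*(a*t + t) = a^4*t + 12*a^3*t^2 - 4*a^3*t + 35*a^2*t^3 - 48*a^2*t^2 - 5*a^2*t - 140*a*t^3 - 60*a*t^2 - 175*t^3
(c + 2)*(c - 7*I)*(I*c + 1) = I*c^3 + 8*c^2 + 2*I*c^2 + 16*c - 7*I*c - 14*I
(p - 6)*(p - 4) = p^2 - 10*p + 24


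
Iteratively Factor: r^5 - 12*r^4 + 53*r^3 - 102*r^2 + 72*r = (r - 4)*(r^4 - 8*r^3 + 21*r^2 - 18*r) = r*(r - 4)*(r^3 - 8*r^2 + 21*r - 18) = r*(r - 4)*(r - 3)*(r^2 - 5*r + 6) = r*(r - 4)*(r - 3)*(r - 2)*(r - 3)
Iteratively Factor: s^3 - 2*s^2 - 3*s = (s + 1)*(s^2 - 3*s) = s*(s + 1)*(s - 3)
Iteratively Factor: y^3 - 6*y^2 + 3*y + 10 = (y + 1)*(y^2 - 7*y + 10) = (y - 2)*(y + 1)*(y - 5)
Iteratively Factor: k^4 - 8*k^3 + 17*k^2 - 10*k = (k - 5)*(k^3 - 3*k^2 + 2*k) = k*(k - 5)*(k^2 - 3*k + 2) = k*(k - 5)*(k - 2)*(k - 1)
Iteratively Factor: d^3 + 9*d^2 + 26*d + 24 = (d + 2)*(d^2 + 7*d + 12) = (d + 2)*(d + 3)*(d + 4)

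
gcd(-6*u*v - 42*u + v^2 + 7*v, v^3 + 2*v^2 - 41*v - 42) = v + 7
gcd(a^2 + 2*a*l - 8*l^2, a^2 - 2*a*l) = a - 2*l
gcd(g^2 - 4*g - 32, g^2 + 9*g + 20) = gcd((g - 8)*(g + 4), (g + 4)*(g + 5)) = g + 4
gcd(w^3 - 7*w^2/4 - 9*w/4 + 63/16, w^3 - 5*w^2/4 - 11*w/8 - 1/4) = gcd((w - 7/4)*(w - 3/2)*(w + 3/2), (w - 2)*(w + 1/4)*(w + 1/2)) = 1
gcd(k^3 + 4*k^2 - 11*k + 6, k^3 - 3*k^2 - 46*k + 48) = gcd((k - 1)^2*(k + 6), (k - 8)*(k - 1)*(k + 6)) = k^2 + 5*k - 6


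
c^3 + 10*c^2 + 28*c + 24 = (c + 2)^2*(c + 6)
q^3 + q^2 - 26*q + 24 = (q - 4)*(q - 1)*(q + 6)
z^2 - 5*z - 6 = (z - 6)*(z + 1)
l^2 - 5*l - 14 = (l - 7)*(l + 2)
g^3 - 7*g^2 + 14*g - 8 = (g - 4)*(g - 2)*(g - 1)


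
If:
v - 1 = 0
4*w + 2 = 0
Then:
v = 1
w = -1/2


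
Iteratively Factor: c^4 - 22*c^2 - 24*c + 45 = (c - 5)*(c^3 + 5*c^2 + 3*c - 9) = (c - 5)*(c + 3)*(c^2 + 2*c - 3) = (c - 5)*(c - 1)*(c + 3)*(c + 3)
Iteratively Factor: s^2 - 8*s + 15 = (s - 5)*(s - 3)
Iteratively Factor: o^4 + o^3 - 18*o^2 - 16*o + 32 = (o + 2)*(o^3 - o^2 - 16*o + 16) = (o - 1)*(o + 2)*(o^2 - 16) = (o - 1)*(o + 2)*(o + 4)*(o - 4)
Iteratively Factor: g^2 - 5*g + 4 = (g - 4)*(g - 1)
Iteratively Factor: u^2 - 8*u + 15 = (u - 3)*(u - 5)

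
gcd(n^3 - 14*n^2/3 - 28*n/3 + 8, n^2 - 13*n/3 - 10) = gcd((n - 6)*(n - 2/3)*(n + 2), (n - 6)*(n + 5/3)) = n - 6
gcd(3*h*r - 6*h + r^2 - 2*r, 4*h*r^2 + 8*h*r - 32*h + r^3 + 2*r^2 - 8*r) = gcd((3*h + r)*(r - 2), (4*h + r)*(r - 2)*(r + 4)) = r - 2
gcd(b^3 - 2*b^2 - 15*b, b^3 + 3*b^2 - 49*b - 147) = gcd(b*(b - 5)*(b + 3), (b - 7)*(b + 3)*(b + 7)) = b + 3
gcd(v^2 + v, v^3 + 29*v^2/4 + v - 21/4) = v + 1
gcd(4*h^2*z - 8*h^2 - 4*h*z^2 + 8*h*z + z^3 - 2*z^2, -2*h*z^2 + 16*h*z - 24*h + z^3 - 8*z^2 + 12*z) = -2*h*z + 4*h + z^2 - 2*z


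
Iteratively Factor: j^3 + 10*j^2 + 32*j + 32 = (j + 4)*(j^2 + 6*j + 8) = (j + 4)^2*(j + 2)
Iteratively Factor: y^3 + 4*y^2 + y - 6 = (y - 1)*(y^2 + 5*y + 6) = (y - 1)*(y + 2)*(y + 3)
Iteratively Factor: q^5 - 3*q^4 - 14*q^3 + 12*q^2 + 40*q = (q - 5)*(q^4 + 2*q^3 - 4*q^2 - 8*q) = (q - 5)*(q + 2)*(q^3 - 4*q) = (q - 5)*(q - 2)*(q + 2)*(q^2 + 2*q) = q*(q - 5)*(q - 2)*(q + 2)*(q + 2)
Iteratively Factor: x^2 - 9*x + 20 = (x - 5)*(x - 4)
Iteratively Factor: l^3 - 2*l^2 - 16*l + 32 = (l + 4)*(l^2 - 6*l + 8) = (l - 2)*(l + 4)*(l - 4)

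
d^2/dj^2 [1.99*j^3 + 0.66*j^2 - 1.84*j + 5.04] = 11.94*j + 1.32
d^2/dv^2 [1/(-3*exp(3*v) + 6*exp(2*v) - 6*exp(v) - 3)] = (-2*(3*exp(2*v) - 4*exp(v) + 2)^2*exp(v) + (9*exp(2*v) - 8*exp(v) + 2)*(exp(3*v) - 2*exp(2*v) + 2*exp(v) + 1))*exp(v)/(3*(exp(3*v) - 2*exp(2*v) + 2*exp(v) + 1)^3)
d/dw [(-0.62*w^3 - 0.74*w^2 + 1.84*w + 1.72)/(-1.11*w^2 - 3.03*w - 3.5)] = (0.6882*w^4 + 3.7572*w^3 + 10.7946*w^2 + 8.9984*w - 1.2284)/(1.2321*w^4 + 6.7266*w^3 + 16.9509*w^2 + 21.21*w + 12.25)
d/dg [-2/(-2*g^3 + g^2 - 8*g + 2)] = 4*(-3*g^2 + g - 4)/(2*g^3 - g^2 + 8*g - 2)^2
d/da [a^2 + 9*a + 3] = 2*a + 9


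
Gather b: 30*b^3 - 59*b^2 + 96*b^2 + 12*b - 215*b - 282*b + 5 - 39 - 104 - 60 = 30*b^3 + 37*b^2 - 485*b - 198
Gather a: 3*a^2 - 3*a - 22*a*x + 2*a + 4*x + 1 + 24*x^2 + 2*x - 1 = 3*a^2 + a*(-22*x - 1) + 24*x^2 + 6*x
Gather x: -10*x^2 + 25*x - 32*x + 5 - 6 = -10*x^2 - 7*x - 1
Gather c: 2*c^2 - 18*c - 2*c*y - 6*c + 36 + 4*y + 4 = 2*c^2 + c*(-2*y - 24) + 4*y + 40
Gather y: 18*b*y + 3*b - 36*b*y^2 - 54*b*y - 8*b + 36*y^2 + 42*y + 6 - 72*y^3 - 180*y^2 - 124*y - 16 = -5*b - 72*y^3 + y^2*(-36*b - 144) + y*(-36*b - 82) - 10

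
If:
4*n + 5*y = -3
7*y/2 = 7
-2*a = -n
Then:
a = -13/8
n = -13/4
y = 2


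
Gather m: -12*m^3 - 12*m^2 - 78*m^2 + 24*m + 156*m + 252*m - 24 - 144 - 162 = -12*m^3 - 90*m^2 + 432*m - 330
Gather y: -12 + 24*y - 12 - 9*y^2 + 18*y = -9*y^2 + 42*y - 24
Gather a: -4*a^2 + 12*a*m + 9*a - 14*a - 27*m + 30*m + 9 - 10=-4*a^2 + a*(12*m - 5) + 3*m - 1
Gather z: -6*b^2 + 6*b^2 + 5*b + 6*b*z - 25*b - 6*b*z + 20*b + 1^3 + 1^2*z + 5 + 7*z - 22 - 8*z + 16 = 0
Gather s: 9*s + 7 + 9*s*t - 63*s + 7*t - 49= s*(9*t - 54) + 7*t - 42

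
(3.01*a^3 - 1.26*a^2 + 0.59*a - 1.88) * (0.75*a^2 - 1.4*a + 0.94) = 2.2575*a^5 - 5.159*a^4 + 5.0359*a^3 - 3.4204*a^2 + 3.1866*a - 1.7672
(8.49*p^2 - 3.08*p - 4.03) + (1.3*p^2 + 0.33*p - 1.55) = 9.79*p^2 - 2.75*p - 5.58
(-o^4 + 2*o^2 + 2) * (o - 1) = -o^5 + o^4 + 2*o^3 - 2*o^2 + 2*o - 2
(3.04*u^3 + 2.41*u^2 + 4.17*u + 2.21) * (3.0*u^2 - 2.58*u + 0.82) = 9.12*u^5 - 0.6132*u^4 + 8.785*u^3 - 2.1524*u^2 - 2.2824*u + 1.8122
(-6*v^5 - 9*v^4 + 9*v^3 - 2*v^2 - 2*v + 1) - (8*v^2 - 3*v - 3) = -6*v^5 - 9*v^4 + 9*v^3 - 10*v^2 + v + 4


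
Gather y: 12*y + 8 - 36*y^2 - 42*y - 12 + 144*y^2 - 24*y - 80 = 108*y^2 - 54*y - 84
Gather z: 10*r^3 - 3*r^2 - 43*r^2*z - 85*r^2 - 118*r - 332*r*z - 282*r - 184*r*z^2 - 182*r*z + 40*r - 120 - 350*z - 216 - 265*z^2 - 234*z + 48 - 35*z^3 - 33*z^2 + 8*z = 10*r^3 - 88*r^2 - 360*r - 35*z^3 + z^2*(-184*r - 298) + z*(-43*r^2 - 514*r - 576) - 288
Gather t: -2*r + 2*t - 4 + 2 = -2*r + 2*t - 2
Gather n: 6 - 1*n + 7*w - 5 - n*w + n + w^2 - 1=-n*w + w^2 + 7*w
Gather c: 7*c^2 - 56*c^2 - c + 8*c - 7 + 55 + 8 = -49*c^2 + 7*c + 56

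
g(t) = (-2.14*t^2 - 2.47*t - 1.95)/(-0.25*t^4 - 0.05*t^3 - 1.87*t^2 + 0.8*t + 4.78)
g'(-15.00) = 0.00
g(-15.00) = 0.03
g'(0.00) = -0.45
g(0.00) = -0.41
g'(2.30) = -2.19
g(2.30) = 1.74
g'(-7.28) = 0.03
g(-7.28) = 0.12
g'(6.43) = -0.06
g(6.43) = 0.21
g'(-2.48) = 0.26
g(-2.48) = 0.52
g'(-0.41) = 0.01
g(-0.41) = -0.31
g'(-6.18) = 0.04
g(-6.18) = 0.16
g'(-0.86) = 1.41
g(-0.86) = -0.54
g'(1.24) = -13.67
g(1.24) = -3.76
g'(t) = (-4.28*t - 2.47)/(-0.25*t^4 - 0.05*t^3 - 1.87*t^2 + 0.8*t + 4.78) + (-2.14*t^2 - 2.47*t - 1.95)*(1.0*t^3 + 0.15*t^2 + 3.74*t - 0.8)/(-0.25*t^4 - 0.05*t^3 - 1.87*t^2 + 0.8*t + 4.78)^2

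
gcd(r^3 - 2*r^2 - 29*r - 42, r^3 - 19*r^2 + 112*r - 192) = 1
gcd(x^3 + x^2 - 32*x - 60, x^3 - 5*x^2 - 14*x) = x + 2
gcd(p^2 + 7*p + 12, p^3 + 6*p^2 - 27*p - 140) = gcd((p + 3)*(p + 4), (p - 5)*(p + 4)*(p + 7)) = p + 4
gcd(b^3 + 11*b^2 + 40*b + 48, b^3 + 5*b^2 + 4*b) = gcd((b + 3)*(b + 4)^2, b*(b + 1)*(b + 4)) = b + 4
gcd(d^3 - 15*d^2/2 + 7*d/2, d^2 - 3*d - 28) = d - 7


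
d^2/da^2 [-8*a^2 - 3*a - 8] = -16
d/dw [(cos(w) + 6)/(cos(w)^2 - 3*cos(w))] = (sin(w) - 18*sin(w)/cos(w)^2 + 12*tan(w))/(cos(w) - 3)^2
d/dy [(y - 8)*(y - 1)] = 2*y - 9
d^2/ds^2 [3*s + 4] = 0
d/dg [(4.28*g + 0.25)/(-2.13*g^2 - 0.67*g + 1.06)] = (9.1164*g^2 + 1.065*g + 4.7043)/(4.5369*g^4 + 2.8542*g^3 - 4.0667*g^2 - 1.4204*g + 1.1236)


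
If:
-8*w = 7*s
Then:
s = -8*w/7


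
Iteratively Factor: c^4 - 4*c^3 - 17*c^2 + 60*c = (c + 4)*(c^3 - 8*c^2 + 15*c) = (c - 3)*(c + 4)*(c^2 - 5*c) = (c - 5)*(c - 3)*(c + 4)*(c)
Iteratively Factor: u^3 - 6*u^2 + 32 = (u - 4)*(u^2 - 2*u - 8) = (u - 4)^2*(u + 2)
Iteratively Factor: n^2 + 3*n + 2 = (n + 1)*(n + 2)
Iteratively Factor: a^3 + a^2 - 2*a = (a)*(a^2 + a - 2) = a*(a - 1)*(a + 2)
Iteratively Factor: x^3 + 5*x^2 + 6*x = (x)*(x^2 + 5*x + 6) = x*(x + 2)*(x + 3)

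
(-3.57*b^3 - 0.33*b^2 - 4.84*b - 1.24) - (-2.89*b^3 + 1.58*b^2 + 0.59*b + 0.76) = -0.68*b^3 - 1.91*b^2 - 5.43*b - 2.0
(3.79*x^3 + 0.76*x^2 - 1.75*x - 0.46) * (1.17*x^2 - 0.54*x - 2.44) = 4.4343*x^5 - 1.1574*x^4 - 11.7055*x^3 - 1.4476*x^2 + 4.5184*x + 1.1224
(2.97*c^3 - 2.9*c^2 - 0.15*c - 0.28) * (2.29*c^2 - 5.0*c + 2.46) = 6.8013*c^5 - 21.491*c^4 + 21.4627*c^3 - 7.0252*c^2 + 1.031*c - 0.6888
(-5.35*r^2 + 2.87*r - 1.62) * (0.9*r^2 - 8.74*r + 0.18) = -4.815*r^4 + 49.342*r^3 - 27.5048*r^2 + 14.6754*r - 0.2916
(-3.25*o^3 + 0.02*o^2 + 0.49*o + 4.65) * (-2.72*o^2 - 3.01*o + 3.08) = 8.84*o^5 + 9.7281*o^4 - 11.403*o^3 - 14.0613*o^2 - 12.4873*o + 14.322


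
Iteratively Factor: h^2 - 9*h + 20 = (h - 4)*(h - 5)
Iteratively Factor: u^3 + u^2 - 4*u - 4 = (u + 1)*(u^2 - 4) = (u - 2)*(u + 1)*(u + 2)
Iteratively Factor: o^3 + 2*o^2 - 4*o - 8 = (o + 2)*(o^2 - 4) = (o + 2)^2*(o - 2)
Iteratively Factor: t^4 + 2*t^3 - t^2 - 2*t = (t)*(t^3 + 2*t^2 - t - 2) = t*(t + 1)*(t^2 + t - 2) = t*(t - 1)*(t + 1)*(t + 2)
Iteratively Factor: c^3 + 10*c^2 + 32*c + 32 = (c + 4)*(c^2 + 6*c + 8) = (c + 2)*(c + 4)*(c + 4)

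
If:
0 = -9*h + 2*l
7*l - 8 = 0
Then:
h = 16/63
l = 8/7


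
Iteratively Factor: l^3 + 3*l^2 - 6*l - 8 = (l - 2)*(l^2 + 5*l + 4) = (l - 2)*(l + 4)*(l + 1)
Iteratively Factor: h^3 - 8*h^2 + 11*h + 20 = (h - 5)*(h^2 - 3*h - 4) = (h - 5)*(h + 1)*(h - 4)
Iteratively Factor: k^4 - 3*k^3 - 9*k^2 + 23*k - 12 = (k - 1)*(k^3 - 2*k^2 - 11*k + 12) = (k - 1)*(k + 3)*(k^2 - 5*k + 4) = (k - 1)^2*(k + 3)*(k - 4)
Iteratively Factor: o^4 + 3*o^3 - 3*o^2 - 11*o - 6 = (o + 3)*(o^3 - 3*o - 2) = (o + 1)*(o + 3)*(o^2 - o - 2) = (o + 1)^2*(o + 3)*(o - 2)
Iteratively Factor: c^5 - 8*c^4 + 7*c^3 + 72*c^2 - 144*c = (c)*(c^4 - 8*c^3 + 7*c^2 + 72*c - 144) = c*(c - 4)*(c^3 - 4*c^2 - 9*c + 36) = c*(c - 4)^2*(c^2 - 9) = c*(c - 4)^2*(c - 3)*(c + 3)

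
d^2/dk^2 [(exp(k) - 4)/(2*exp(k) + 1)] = (9 - 18*exp(k))*exp(k)/(8*exp(3*k) + 12*exp(2*k) + 6*exp(k) + 1)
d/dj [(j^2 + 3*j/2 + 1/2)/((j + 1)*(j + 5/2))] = 8/(4*j^2 + 20*j + 25)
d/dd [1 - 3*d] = -3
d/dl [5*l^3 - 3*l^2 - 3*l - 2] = 15*l^2 - 6*l - 3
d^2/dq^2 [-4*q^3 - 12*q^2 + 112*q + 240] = -24*q - 24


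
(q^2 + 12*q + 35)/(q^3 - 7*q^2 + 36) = (q^2 + 12*q + 35)/(q^3 - 7*q^2 + 36)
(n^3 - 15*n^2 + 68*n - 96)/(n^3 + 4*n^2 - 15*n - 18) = (n^2 - 12*n + 32)/(n^2 + 7*n + 6)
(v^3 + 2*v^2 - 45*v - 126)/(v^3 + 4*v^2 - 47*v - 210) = (v + 3)/(v + 5)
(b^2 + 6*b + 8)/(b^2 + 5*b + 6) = (b + 4)/(b + 3)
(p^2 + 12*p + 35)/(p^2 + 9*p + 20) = (p + 7)/(p + 4)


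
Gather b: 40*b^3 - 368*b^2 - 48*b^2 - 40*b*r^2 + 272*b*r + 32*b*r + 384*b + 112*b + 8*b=40*b^3 - 416*b^2 + b*(-40*r^2 + 304*r + 504)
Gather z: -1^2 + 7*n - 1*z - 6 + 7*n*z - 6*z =7*n + z*(7*n - 7) - 7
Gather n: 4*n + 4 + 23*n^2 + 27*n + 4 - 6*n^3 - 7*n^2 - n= -6*n^3 + 16*n^2 + 30*n + 8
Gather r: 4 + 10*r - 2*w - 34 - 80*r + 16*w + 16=-70*r + 14*w - 14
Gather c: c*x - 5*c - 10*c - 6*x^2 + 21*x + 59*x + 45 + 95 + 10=c*(x - 15) - 6*x^2 + 80*x + 150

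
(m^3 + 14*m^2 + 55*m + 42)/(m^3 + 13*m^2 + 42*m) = (m + 1)/m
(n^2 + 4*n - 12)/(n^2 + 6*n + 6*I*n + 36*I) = (n - 2)/(n + 6*I)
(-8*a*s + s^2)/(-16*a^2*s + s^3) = (8*a - s)/(16*a^2 - s^2)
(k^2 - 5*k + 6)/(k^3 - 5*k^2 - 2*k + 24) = (k - 2)/(k^2 - 2*k - 8)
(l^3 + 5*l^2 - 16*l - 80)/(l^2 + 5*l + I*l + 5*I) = (l^2 - 16)/(l + I)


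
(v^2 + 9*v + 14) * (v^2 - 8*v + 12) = v^4 + v^3 - 46*v^2 - 4*v + 168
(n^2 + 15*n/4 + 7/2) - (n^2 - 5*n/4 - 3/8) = 5*n + 31/8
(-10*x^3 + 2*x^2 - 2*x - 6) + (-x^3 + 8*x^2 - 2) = -11*x^3 + 10*x^2 - 2*x - 8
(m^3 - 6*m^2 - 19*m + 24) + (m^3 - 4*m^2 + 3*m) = 2*m^3 - 10*m^2 - 16*m + 24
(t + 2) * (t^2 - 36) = t^3 + 2*t^2 - 36*t - 72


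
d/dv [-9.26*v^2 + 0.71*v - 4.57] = 0.71 - 18.52*v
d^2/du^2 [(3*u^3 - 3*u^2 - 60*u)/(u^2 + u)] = -108/(u^3 + 3*u^2 + 3*u + 1)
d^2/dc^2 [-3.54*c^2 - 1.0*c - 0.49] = -7.08000000000000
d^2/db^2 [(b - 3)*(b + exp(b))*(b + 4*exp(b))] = 5*b^2*exp(b) + 16*b*exp(2*b) + 5*b*exp(b) + 6*b - 32*exp(2*b) - 20*exp(b) - 6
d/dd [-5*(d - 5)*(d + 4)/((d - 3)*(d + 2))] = 70*(1 - 2*d)/(d^4 - 2*d^3 - 11*d^2 + 12*d + 36)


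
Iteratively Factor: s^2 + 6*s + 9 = (s + 3)*(s + 3)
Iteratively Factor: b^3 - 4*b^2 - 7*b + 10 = (b - 5)*(b^2 + b - 2) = (b - 5)*(b - 1)*(b + 2)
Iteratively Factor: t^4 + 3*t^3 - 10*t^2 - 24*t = (t)*(t^3 + 3*t^2 - 10*t - 24) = t*(t - 3)*(t^2 + 6*t + 8) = t*(t - 3)*(t + 2)*(t + 4)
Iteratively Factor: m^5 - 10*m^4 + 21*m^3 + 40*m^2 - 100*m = (m + 2)*(m^4 - 12*m^3 + 45*m^2 - 50*m) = m*(m + 2)*(m^3 - 12*m^2 + 45*m - 50) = m*(m - 2)*(m + 2)*(m^2 - 10*m + 25) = m*(m - 5)*(m - 2)*(m + 2)*(m - 5)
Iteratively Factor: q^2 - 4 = (q + 2)*(q - 2)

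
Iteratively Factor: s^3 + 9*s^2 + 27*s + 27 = (s + 3)*(s^2 + 6*s + 9) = (s + 3)^2*(s + 3)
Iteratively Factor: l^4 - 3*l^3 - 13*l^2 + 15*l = (l - 5)*(l^3 + 2*l^2 - 3*l) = (l - 5)*(l + 3)*(l^2 - l) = l*(l - 5)*(l + 3)*(l - 1)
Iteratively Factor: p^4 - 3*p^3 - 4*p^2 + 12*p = (p)*(p^3 - 3*p^2 - 4*p + 12) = p*(p - 2)*(p^2 - p - 6) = p*(p - 3)*(p - 2)*(p + 2)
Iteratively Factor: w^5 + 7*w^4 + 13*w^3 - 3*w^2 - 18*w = (w + 2)*(w^4 + 5*w^3 + 3*w^2 - 9*w) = (w - 1)*(w + 2)*(w^3 + 6*w^2 + 9*w) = (w - 1)*(w + 2)*(w + 3)*(w^2 + 3*w) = w*(w - 1)*(w + 2)*(w + 3)*(w + 3)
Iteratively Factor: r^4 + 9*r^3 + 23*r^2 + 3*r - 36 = (r + 3)*(r^3 + 6*r^2 + 5*r - 12) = (r - 1)*(r + 3)*(r^2 + 7*r + 12) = (r - 1)*(r + 3)*(r + 4)*(r + 3)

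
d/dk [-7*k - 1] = -7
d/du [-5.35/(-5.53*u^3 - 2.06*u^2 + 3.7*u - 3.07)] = (-88.7565*u^2 - 22.042*u + 19.795)/(5.53*u^3 + 2.06*u^2 - 3.7*u + 3.07)^2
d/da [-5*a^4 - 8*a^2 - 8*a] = -20*a^3 - 16*a - 8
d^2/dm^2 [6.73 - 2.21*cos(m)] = 2.21*cos(m)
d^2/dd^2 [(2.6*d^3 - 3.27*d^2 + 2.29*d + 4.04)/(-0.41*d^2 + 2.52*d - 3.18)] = (-20.25509*d^3 + 95.3568600000001*d^2 - 114.79446*d - 11.34372)/(0.068921*d^6 - 1.270836*d^5 + 9.414666*d^4 - 35.716464*d^3 + 73.021068*d^2 - 76.449744*d + 32.157432)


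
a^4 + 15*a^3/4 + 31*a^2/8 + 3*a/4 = a*(a + 1/4)*(a + 3/2)*(a + 2)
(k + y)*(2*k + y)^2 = 4*k^3 + 8*k^2*y + 5*k*y^2 + y^3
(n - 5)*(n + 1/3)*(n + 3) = n^3 - 5*n^2/3 - 47*n/3 - 5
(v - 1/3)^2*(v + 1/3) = v^3 - v^2/3 - v/9 + 1/27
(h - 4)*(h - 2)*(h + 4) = h^3 - 2*h^2 - 16*h + 32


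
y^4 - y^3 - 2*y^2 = y^2*(y - 2)*(y + 1)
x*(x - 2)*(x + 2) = x^3 - 4*x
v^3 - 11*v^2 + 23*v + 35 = (v - 7)*(v - 5)*(v + 1)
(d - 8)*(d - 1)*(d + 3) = d^3 - 6*d^2 - 19*d + 24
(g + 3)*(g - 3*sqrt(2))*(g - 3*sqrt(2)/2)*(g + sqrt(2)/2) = g^4 - 4*sqrt(2)*g^3 + 3*g^3 - 12*sqrt(2)*g^2 + 9*g^2/2 + 9*sqrt(2)*g/2 + 27*g/2 + 27*sqrt(2)/2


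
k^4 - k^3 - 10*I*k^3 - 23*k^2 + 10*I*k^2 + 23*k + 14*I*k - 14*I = (k - 1)*(k - 7*I)*(k - 2*I)*(k - I)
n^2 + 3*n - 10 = (n - 2)*(n + 5)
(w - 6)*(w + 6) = w^2 - 36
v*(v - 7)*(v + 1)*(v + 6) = v^4 - 43*v^2 - 42*v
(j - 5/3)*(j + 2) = j^2 + j/3 - 10/3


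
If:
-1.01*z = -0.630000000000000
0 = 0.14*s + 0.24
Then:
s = -1.71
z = 0.62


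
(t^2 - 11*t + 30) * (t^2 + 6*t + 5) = t^4 - 5*t^3 - 31*t^2 + 125*t + 150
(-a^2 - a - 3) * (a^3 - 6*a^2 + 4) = -a^5 + 5*a^4 + 3*a^3 + 14*a^2 - 4*a - 12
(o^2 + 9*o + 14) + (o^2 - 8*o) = 2*o^2 + o + 14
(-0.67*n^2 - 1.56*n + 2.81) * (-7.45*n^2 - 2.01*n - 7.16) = 4.9915*n^4 + 12.9687*n^3 - 13.0017*n^2 + 5.5215*n - 20.1196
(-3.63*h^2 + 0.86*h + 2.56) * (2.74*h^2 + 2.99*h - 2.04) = -9.9462*h^4 - 8.4973*h^3 + 16.991*h^2 + 5.9*h - 5.2224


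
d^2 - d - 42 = (d - 7)*(d + 6)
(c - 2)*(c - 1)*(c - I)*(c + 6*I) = c^4 - 3*c^3 + 5*I*c^3 + 8*c^2 - 15*I*c^2 - 18*c + 10*I*c + 12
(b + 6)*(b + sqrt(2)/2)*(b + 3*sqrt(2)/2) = b^3 + 2*sqrt(2)*b^2 + 6*b^2 + 3*b/2 + 12*sqrt(2)*b + 9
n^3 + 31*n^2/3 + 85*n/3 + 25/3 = (n + 1/3)*(n + 5)^2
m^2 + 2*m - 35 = (m - 5)*(m + 7)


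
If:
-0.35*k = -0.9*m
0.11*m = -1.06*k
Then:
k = 0.00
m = 0.00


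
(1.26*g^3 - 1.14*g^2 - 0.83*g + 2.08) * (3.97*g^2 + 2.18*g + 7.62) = 5.0022*g^5 - 1.779*g^4 + 3.8209*g^3 - 2.2386*g^2 - 1.7902*g + 15.8496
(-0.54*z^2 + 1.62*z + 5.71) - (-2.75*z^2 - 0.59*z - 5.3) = 2.21*z^2 + 2.21*z + 11.01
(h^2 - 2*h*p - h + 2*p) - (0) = h^2 - 2*h*p - h + 2*p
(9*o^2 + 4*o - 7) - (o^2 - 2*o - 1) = 8*o^2 + 6*o - 6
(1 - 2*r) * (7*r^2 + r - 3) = -14*r^3 + 5*r^2 + 7*r - 3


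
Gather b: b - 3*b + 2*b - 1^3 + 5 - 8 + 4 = 0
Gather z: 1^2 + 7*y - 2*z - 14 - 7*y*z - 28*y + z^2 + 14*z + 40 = -21*y + z^2 + z*(12 - 7*y) + 27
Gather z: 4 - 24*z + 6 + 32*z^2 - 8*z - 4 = 32*z^2 - 32*z + 6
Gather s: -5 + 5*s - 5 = 5*s - 10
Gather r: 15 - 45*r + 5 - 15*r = 20 - 60*r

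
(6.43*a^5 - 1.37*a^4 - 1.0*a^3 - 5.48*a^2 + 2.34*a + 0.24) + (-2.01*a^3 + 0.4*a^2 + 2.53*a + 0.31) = 6.43*a^5 - 1.37*a^4 - 3.01*a^3 - 5.08*a^2 + 4.87*a + 0.55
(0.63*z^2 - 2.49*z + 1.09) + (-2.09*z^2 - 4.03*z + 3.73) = -1.46*z^2 - 6.52*z + 4.82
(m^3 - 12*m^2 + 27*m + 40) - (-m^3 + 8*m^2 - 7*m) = 2*m^3 - 20*m^2 + 34*m + 40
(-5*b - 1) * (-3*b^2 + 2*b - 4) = 15*b^3 - 7*b^2 + 18*b + 4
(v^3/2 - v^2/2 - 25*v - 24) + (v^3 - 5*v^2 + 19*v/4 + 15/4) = 3*v^3/2 - 11*v^2/2 - 81*v/4 - 81/4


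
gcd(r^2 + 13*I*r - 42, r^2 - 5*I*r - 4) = 1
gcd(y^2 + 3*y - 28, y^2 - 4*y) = y - 4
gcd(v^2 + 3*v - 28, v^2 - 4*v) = v - 4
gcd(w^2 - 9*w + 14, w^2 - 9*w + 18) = 1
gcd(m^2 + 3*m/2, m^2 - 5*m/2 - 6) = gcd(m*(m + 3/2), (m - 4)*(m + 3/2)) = m + 3/2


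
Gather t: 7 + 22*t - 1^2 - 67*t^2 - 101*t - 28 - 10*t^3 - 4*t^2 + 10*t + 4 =-10*t^3 - 71*t^2 - 69*t - 18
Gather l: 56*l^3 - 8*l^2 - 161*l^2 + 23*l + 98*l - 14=56*l^3 - 169*l^2 + 121*l - 14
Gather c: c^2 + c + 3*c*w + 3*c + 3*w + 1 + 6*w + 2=c^2 + c*(3*w + 4) + 9*w + 3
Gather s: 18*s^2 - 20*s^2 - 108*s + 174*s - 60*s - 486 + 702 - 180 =-2*s^2 + 6*s + 36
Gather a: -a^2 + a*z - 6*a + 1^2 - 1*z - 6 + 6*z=-a^2 + a*(z - 6) + 5*z - 5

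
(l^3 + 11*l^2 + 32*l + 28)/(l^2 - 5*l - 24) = (l^3 + 11*l^2 + 32*l + 28)/(l^2 - 5*l - 24)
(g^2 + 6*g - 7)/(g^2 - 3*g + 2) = (g + 7)/(g - 2)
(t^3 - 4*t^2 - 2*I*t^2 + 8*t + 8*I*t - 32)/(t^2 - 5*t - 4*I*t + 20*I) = (t^2 + 2*t*(-2 + I) - 8*I)/(t - 5)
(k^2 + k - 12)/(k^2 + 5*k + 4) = (k - 3)/(k + 1)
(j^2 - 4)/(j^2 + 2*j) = (j - 2)/j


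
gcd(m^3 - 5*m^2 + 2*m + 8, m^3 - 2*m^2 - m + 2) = m^2 - m - 2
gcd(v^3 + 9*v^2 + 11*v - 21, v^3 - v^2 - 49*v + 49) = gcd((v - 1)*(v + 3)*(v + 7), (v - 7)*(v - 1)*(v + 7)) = v^2 + 6*v - 7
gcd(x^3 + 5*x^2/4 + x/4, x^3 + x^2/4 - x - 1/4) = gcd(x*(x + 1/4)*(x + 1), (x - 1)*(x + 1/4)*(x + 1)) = x^2 + 5*x/4 + 1/4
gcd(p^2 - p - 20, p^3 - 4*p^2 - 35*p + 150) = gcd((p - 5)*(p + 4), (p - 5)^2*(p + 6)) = p - 5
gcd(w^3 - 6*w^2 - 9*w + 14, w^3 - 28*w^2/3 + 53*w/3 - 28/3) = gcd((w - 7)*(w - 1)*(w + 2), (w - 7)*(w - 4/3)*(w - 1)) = w^2 - 8*w + 7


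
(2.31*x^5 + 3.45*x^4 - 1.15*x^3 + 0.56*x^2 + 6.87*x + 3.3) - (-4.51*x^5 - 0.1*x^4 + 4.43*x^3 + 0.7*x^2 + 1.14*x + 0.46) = 6.82*x^5 + 3.55*x^4 - 5.58*x^3 - 0.14*x^2 + 5.73*x + 2.84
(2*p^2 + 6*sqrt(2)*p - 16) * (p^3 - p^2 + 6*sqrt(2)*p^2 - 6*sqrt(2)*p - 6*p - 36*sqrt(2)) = 2*p^5 - 2*p^4 + 18*sqrt(2)*p^4 - 18*sqrt(2)*p^3 + 44*p^3 - 204*sqrt(2)*p^2 - 56*p^2 - 336*p + 96*sqrt(2)*p + 576*sqrt(2)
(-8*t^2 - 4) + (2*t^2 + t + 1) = -6*t^2 + t - 3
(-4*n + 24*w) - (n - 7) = -5*n + 24*w + 7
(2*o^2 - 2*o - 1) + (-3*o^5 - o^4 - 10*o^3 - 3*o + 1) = -3*o^5 - o^4 - 10*o^3 + 2*o^2 - 5*o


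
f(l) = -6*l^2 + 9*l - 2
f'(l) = 9 - 12*l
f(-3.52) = -108.02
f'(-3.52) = 51.24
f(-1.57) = -30.92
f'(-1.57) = 27.84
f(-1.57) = -30.92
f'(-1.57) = 27.84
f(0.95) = 1.14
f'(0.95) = -2.40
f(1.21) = 0.11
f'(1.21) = -5.52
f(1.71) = -4.15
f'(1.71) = -11.52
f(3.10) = -31.76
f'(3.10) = -28.20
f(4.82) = -98.01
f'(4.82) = -48.84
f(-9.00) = -569.00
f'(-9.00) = 117.00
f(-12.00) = -974.00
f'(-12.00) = 153.00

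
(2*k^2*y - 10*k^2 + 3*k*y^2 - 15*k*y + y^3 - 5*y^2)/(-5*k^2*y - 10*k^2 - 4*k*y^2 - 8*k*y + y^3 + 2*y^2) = (2*k*y - 10*k + y^2 - 5*y)/(-5*k*y - 10*k + y^2 + 2*y)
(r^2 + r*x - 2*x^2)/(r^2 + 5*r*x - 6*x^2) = (r + 2*x)/(r + 6*x)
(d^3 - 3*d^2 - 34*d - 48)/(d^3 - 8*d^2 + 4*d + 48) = (d^2 - 5*d - 24)/(d^2 - 10*d + 24)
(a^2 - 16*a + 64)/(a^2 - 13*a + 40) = (a - 8)/(a - 5)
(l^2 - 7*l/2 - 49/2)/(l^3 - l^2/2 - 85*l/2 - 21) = (2*l + 7)/(2*l^2 + 13*l + 6)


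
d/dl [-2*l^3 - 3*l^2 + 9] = 6*l*(-l - 1)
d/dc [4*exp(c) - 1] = 4*exp(c)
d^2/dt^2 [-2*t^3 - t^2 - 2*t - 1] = -12*t - 2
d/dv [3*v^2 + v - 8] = 6*v + 1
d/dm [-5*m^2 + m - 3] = 1 - 10*m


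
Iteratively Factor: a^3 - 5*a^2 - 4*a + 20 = (a - 2)*(a^2 - 3*a - 10) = (a - 2)*(a + 2)*(a - 5)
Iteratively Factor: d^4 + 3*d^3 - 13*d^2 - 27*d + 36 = (d - 3)*(d^3 + 6*d^2 + 5*d - 12) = (d - 3)*(d + 4)*(d^2 + 2*d - 3) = (d - 3)*(d - 1)*(d + 4)*(d + 3)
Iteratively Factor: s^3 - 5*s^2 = (s - 5)*(s^2) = s*(s - 5)*(s)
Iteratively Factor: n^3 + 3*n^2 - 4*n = (n)*(n^2 + 3*n - 4) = n*(n + 4)*(n - 1)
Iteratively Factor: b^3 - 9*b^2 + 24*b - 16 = (b - 1)*(b^2 - 8*b + 16) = (b - 4)*(b - 1)*(b - 4)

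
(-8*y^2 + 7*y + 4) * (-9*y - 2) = 72*y^3 - 47*y^2 - 50*y - 8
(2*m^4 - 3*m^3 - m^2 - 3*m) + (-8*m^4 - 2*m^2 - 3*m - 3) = -6*m^4 - 3*m^3 - 3*m^2 - 6*m - 3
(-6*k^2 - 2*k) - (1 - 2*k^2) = -4*k^2 - 2*k - 1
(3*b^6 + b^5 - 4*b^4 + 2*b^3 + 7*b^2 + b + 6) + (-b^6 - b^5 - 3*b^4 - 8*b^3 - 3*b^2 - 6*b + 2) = 2*b^6 - 7*b^4 - 6*b^3 + 4*b^2 - 5*b + 8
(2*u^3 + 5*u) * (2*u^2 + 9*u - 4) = 4*u^5 + 18*u^4 + 2*u^3 + 45*u^2 - 20*u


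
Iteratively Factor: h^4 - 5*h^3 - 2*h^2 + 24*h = (h - 4)*(h^3 - h^2 - 6*h) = (h - 4)*(h - 3)*(h^2 + 2*h) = (h - 4)*(h - 3)*(h + 2)*(h)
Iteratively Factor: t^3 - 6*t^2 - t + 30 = (t - 5)*(t^2 - t - 6) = (t - 5)*(t + 2)*(t - 3)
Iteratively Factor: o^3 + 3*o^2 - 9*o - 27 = (o + 3)*(o^2 - 9) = (o + 3)^2*(o - 3)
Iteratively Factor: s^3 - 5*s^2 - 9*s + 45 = (s - 3)*(s^2 - 2*s - 15) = (s - 5)*(s - 3)*(s + 3)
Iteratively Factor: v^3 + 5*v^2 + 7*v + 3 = (v + 1)*(v^2 + 4*v + 3) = (v + 1)*(v + 3)*(v + 1)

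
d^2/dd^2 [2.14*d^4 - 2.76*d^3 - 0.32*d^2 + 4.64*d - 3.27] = 25.68*d^2 - 16.56*d - 0.64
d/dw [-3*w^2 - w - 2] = -6*w - 1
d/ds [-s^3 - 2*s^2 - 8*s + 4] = -3*s^2 - 4*s - 8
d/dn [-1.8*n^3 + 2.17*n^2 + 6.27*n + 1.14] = -5.4*n^2 + 4.34*n + 6.27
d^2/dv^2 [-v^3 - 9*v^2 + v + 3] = -6*v - 18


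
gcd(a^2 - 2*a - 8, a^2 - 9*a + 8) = 1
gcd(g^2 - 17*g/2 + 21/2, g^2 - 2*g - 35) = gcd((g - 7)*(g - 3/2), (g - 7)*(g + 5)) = g - 7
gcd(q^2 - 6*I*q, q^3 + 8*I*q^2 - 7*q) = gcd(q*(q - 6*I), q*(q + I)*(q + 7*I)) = q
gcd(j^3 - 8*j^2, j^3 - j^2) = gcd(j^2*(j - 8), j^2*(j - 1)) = j^2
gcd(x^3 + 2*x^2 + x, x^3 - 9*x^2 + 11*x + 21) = x + 1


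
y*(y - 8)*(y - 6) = y^3 - 14*y^2 + 48*y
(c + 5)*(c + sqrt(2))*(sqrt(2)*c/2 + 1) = sqrt(2)*c^3/2 + 2*c^2 + 5*sqrt(2)*c^2/2 + sqrt(2)*c + 10*c + 5*sqrt(2)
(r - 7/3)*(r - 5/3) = r^2 - 4*r + 35/9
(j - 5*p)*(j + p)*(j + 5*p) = j^3 + j^2*p - 25*j*p^2 - 25*p^3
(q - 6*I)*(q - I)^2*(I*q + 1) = I*q^4 + 9*q^3 - 21*I*q^2 - 19*q + 6*I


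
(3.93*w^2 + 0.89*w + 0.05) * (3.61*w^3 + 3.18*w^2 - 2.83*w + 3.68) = 14.1873*w^5 + 15.7103*w^4 - 8.1112*w^3 + 12.1027*w^2 + 3.1337*w + 0.184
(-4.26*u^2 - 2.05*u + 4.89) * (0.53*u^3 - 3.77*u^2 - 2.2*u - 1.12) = -2.2578*u^5 + 14.9737*u^4 + 19.6922*u^3 - 9.1541*u^2 - 8.462*u - 5.4768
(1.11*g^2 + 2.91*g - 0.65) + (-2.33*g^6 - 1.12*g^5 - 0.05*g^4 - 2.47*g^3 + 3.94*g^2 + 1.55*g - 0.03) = -2.33*g^6 - 1.12*g^5 - 0.05*g^4 - 2.47*g^3 + 5.05*g^2 + 4.46*g - 0.68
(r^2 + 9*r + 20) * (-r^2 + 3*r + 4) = -r^4 - 6*r^3 + 11*r^2 + 96*r + 80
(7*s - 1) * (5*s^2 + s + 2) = 35*s^3 + 2*s^2 + 13*s - 2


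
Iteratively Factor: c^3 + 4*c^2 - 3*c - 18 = (c + 3)*(c^2 + c - 6) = (c - 2)*(c + 3)*(c + 3)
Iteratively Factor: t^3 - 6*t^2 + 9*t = (t - 3)*(t^2 - 3*t) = t*(t - 3)*(t - 3)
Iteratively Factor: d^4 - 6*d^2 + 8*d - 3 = (d - 1)*(d^3 + d^2 - 5*d + 3) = (d - 1)^2*(d^2 + 2*d - 3) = (d - 1)^3*(d + 3)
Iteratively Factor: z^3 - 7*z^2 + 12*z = (z)*(z^2 - 7*z + 12) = z*(z - 4)*(z - 3)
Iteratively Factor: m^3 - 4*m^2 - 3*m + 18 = (m + 2)*(m^2 - 6*m + 9) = (m - 3)*(m + 2)*(m - 3)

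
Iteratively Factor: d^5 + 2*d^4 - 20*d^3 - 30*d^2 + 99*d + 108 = (d + 4)*(d^4 - 2*d^3 - 12*d^2 + 18*d + 27) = (d + 1)*(d + 4)*(d^3 - 3*d^2 - 9*d + 27) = (d - 3)*(d + 1)*(d + 4)*(d^2 - 9) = (d - 3)^2*(d + 1)*(d + 4)*(d + 3)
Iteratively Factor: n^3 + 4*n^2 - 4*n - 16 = (n + 4)*(n^2 - 4) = (n + 2)*(n + 4)*(n - 2)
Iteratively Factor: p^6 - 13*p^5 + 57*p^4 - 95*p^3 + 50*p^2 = (p - 2)*(p^5 - 11*p^4 + 35*p^3 - 25*p^2) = (p - 5)*(p - 2)*(p^4 - 6*p^3 + 5*p^2) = p*(p - 5)*(p - 2)*(p^3 - 6*p^2 + 5*p) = p*(p - 5)^2*(p - 2)*(p^2 - p) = p*(p - 5)^2*(p - 2)*(p - 1)*(p)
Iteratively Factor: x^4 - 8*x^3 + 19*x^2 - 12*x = (x - 1)*(x^3 - 7*x^2 + 12*x) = (x - 3)*(x - 1)*(x^2 - 4*x) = (x - 4)*(x - 3)*(x - 1)*(x)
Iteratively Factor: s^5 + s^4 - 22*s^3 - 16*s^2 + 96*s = (s + 4)*(s^4 - 3*s^3 - 10*s^2 + 24*s) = (s - 4)*(s + 4)*(s^3 + s^2 - 6*s) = s*(s - 4)*(s + 4)*(s^2 + s - 6) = s*(s - 4)*(s + 3)*(s + 4)*(s - 2)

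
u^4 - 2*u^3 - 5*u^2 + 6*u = u*(u - 3)*(u - 1)*(u + 2)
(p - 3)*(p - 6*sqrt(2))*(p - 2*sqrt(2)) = p^3 - 8*sqrt(2)*p^2 - 3*p^2 + 24*p + 24*sqrt(2)*p - 72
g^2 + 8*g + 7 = (g + 1)*(g + 7)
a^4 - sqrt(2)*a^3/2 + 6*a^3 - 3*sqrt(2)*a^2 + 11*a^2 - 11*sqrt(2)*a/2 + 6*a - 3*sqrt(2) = (a + 1)*(a + 2)*(a + 3)*(a - sqrt(2)/2)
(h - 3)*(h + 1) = h^2 - 2*h - 3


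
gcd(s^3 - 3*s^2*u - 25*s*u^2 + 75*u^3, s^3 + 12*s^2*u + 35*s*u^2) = s + 5*u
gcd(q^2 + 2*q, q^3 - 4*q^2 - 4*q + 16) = q + 2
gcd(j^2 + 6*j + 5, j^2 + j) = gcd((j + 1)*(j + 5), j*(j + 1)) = j + 1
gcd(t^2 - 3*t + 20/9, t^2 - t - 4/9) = t - 4/3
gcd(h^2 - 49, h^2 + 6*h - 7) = h + 7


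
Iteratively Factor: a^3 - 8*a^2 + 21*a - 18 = (a - 3)*(a^2 - 5*a + 6) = (a - 3)^2*(a - 2)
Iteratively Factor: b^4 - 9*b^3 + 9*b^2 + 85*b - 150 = (b - 5)*(b^3 - 4*b^2 - 11*b + 30) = (b - 5)^2*(b^2 + b - 6) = (b - 5)^2*(b - 2)*(b + 3)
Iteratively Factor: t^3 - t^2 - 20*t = (t + 4)*(t^2 - 5*t) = (t - 5)*(t + 4)*(t)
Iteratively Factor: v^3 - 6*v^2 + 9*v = (v - 3)*(v^2 - 3*v) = v*(v - 3)*(v - 3)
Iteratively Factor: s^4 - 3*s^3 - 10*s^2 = (s + 2)*(s^3 - 5*s^2) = s*(s + 2)*(s^2 - 5*s) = s*(s - 5)*(s + 2)*(s)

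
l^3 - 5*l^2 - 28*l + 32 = (l - 8)*(l - 1)*(l + 4)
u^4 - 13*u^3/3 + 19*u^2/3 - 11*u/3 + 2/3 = (u - 2)*(u - 1)^2*(u - 1/3)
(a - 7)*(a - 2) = a^2 - 9*a + 14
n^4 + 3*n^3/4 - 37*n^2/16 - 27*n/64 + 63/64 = (n - 1)*(n - 3/4)*(n + 3/4)*(n + 7/4)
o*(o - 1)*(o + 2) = o^3 + o^2 - 2*o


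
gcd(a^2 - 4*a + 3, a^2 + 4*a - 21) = a - 3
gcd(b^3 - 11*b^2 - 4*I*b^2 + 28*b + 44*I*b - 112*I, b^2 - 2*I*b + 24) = 1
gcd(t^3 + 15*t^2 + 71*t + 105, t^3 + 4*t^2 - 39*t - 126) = t^2 + 10*t + 21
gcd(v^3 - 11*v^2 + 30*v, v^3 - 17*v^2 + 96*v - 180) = v^2 - 11*v + 30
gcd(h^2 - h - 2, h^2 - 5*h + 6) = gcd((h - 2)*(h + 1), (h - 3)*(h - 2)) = h - 2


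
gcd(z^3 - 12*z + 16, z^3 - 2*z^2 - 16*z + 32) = z^2 + 2*z - 8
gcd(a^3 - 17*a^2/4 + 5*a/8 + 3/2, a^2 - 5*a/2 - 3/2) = a + 1/2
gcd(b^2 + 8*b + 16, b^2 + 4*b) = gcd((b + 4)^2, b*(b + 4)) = b + 4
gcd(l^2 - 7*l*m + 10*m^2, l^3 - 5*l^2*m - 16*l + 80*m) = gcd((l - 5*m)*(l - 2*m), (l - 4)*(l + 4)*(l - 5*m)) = l - 5*m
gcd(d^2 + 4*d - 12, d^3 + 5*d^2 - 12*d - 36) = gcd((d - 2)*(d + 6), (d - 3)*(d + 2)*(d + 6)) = d + 6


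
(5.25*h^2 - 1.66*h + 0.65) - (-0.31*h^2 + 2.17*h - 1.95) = 5.56*h^2 - 3.83*h + 2.6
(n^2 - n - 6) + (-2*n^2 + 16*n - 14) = -n^2 + 15*n - 20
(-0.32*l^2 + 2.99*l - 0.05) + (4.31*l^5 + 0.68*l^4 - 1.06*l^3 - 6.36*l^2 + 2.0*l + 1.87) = 4.31*l^5 + 0.68*l^4 - 1.06*l^3 - 6.68*l^2 + 4.99*l + 1.82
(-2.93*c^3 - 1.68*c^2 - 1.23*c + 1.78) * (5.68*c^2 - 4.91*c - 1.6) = -16.6424*c^5 + 4.8439*c^4 + 5.9504*c^3 + 18.8377*c^2 - 6.7718*c - 2.848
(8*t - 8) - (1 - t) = 9*t - 9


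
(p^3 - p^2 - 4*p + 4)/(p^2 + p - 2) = p - 2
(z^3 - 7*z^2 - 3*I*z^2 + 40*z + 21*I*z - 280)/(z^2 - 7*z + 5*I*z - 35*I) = z - 8*I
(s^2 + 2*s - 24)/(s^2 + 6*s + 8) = (s^2 + 2*s - 24)/(s^2 + 6*s + 8)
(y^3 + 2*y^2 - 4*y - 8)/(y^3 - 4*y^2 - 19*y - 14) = (y^2 - 4)/(y^2 - 6*y - 7)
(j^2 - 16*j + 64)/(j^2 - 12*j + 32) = (j - 8)/(j - 4)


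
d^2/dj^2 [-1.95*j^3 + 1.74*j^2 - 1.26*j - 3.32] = 3.48 - 11.7*j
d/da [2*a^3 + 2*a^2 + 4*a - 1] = 6*a^2 + 4*a + 4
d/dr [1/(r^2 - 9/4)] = -32*r/(4*r^2 - 9)^2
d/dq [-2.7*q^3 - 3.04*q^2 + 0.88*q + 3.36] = -8.1*q^2 - 6.08*q + 0.88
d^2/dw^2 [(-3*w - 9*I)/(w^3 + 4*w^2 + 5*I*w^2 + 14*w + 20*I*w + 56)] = 6*(-(w + 3*I)*(3*w^2 + 8*w + 10*I*w + 14 + 20*I)^2 + (3*w^2 + 8*w + 10*I*w + (w + 3*I)*(3*w + 4 + 5*I) + 14 + 20*I)*(w^3 + 4*w^2 + 5*I*w^2 + 14*w + 20*I*w + 56))/(w^3 + 4*w^2 + 5*I*w^2 + 14*w + 20*I*w + 56)^3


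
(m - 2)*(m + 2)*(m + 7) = m^3 + 7*m^2 - 4*m - 28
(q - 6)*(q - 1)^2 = q^3 - 8*q^2 + 13*q - 6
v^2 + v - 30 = (v - 5)*(v + 6)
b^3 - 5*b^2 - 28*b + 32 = (b - 8)*(b - 1)*(b + 4)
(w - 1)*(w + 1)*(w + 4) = w^3 + 4*w^2 - w - 4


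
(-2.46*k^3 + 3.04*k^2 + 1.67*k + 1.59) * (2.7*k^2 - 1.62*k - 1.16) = -6.642*k^5 + 12.1932*k^4 + 2.4378*k^3 - 1.9388*k^2 - 4.513*k - 1.8444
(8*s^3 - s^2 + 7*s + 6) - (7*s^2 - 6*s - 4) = 8*s^3 - 8*s^2 + 13*s + 10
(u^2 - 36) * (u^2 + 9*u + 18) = u^4 + 9*u^3 - 18*u^2 - 324*u - 648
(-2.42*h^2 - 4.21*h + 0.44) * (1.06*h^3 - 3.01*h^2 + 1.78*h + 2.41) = -2.5652*h^5 + 2.8216*h^4 + 8.8309*h^3 - 14.6504*h^2 - 9.3629*h + 1.0604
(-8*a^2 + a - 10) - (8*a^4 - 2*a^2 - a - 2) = -8*a^4 - 6*a^2 + 2*a - 8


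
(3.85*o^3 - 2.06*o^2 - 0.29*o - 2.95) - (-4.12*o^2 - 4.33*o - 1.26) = 3.85*o^3 + 2.06*o^2 + 4.04*o - 1.69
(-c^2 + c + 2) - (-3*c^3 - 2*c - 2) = 3*c^3 - c^2 + 3*c + 4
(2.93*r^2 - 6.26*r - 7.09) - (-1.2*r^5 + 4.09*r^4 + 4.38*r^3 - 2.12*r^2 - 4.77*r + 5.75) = 1.2*r^5 - 4.09*r^4 - 4.38*r^3 + 5.05*r^2 - 1.49*r - 12.84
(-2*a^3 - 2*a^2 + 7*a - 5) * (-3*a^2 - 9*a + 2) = 6*a^5 + 24*a^4 - 7*a^3 - 52*a^2 + 59*a - 10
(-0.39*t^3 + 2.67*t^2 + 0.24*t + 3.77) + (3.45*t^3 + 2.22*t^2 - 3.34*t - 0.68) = 3.06*t^3 + 4.89*t^2 - 3.1*t + 3.09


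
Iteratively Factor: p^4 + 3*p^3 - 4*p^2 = (p + 4)*(p^3 - p^2) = (p - 1)*(p + 4)*(p^2) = p*(p - 1)*(p + 4)*(p)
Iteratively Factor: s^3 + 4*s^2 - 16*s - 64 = (s + 4)*(s^2 - 16) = (s - 4)*(s + 4)*(s + 4)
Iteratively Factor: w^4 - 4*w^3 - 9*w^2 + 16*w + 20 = (w + 2)*(w^3 - 6*w^2 + 3*w + 10) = (w + 1)*(w + 2)*(w^2 - 7*w + 10) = (w - 2)*(w + 1)*(w + 2)*(w - 5)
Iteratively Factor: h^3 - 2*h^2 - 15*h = (h - 5)*(h^2 + 3*h) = h*(h - 5)*(h + 3)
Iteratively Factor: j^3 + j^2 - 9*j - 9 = (j + 1)*(j^2 - 9) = (j - 3)*(j + 1)*(j + 3)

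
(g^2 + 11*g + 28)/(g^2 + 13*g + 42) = (g + 4)/(g + 6)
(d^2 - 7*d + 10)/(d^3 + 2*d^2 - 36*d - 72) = (d^2 - 7*d + 10)/(d^3 + 2*d^2 - 36*d - 72)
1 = 1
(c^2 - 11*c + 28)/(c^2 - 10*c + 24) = (c - 7)/(c - 6)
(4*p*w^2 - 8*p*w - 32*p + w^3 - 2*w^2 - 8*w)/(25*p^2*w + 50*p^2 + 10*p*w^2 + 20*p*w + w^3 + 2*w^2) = (4*p*w - 16*p + w^2 - 4*w)/(25*p^2 + 10*p*w + w^2)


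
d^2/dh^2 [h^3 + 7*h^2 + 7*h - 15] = 6*h + 14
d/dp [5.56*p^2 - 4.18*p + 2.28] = 11.12*p - 4.18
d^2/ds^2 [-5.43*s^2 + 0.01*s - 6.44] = -10.8600000000000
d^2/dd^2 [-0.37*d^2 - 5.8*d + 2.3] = -0.740000000000000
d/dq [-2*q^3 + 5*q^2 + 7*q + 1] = -6*q^2 + 10*q + 7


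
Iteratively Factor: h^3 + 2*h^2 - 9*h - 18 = (h - 3)*(h^2 + 5*h + 6) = (h - 3)*(h + 2)*(h + 3)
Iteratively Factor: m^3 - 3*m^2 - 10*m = (m + 2)*(m^2 - 5*m) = m*(m + 2)*(m - 5)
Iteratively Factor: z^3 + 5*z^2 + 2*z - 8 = (z + 4)*(z^2 + z - 2) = (z + 2)*(z + 4)*(z - 1)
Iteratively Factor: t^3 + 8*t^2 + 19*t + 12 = (t + 4)*(t^2 + 4*t + 3) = (t + 1)*(t + 4)*(t + 3)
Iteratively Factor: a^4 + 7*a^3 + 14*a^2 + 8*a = (a + 2)*(a^3 + 5*a^2 + 4*a) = a*(a + 2)*(a^2 + 5*a + 4) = a*(a + 1)*(a + 2)*(a + 4)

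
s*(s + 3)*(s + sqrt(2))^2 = s^4 + 2*sqrt(2)*s^3 + 3*s^3 + 2*s^2 + 6*sqrt(2)*s^2 + 6*s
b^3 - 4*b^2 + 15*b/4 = b*(b - 5/2)*(b - 3/2)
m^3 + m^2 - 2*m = m*(m - 1)*(m + 2)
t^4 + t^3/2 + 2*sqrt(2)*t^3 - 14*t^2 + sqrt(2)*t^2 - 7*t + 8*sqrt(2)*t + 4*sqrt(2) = (t + 1/2)*(t - sqrt(2))^2*(t + 4*sqrt(2))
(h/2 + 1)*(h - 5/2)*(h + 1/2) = h^3/2 - 21*h/8 - 5/4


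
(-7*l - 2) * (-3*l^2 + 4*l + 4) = 21*l^3 - 22*l^2 - 36*l - 8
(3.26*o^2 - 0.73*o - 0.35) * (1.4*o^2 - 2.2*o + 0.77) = 4.564*o^4 - 8.194*o^3 + 3.6262*o^2 + 0.2079*o - 0.2695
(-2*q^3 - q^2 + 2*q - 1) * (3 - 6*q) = 12*q^4 - 15*q^2 + 12*q - 3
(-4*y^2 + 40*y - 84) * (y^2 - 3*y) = -4*y^4 + 52*y^3 - 204*y^2 + 252*y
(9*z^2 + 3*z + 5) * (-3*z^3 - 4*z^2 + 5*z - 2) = -27*z^5 - 45*z^4 + 18*z^3 - 23*z^2 + 19*z - 10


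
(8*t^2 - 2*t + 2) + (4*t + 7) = 8*t^2 + 2*t + 9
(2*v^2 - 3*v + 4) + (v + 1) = 2*v^2 - 2*v + 5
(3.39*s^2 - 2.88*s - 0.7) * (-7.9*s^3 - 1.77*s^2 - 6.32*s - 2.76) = -26.781*s^5 + 16.7517*s^4 - 10.7972*s^3 + 10.0842*s^2 + 12.3728*s + 1.932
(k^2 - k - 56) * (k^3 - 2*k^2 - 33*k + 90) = k^5 - 3*k^4 - 87*k^3 + 235*k^2 + 1758*k - 5040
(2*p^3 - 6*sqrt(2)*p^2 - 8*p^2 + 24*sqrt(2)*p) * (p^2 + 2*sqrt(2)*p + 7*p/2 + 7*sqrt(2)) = 2*p^5 - 2*sqrt(2)*p^4 - p^4 - 52*p^3 + sqrt(2)*p^3 + 12*p^2 + 28*sqrt(2)*p^2 + 336*p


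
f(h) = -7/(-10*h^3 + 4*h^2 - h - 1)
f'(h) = -7*(30*h^2 - 8*h + 1)/(-10*h^3 + 4*h^2 - h - 1)^2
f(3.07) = 0.03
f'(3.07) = -0.03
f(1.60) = 0.21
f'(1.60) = -0.41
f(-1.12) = -0.36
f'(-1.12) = -0.90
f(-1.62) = -0.13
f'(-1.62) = -0.23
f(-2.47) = -0.04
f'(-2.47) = -0.05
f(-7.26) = -0.00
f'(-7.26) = -0.00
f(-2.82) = -0.03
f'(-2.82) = -0.03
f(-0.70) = -1.38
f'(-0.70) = -5.75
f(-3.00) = -0.02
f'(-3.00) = -0.02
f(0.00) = 7.00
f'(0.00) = -7.00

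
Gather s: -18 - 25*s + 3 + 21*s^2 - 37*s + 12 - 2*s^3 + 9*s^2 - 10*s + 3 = -2*s^3 + 30*s^2 - 72*s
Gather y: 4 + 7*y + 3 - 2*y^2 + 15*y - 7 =-2*y^2 + 22*y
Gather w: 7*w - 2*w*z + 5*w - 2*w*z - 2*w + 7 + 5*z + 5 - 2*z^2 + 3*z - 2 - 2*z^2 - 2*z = w*(10 - 4*z) - 4*z^2 + 6*z + 10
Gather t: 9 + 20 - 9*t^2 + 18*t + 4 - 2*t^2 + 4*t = -11*t^2 + 22*t + 33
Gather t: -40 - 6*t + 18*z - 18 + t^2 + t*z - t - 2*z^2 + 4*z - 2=t^2 + t*(z - 7) - 2*z^2 + 22*z - 60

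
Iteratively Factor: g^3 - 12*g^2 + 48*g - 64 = (g - 4)*(g^2 - 8*g + 16) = (g - 4)^2*(g - 4)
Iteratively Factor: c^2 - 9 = (c - 3)*(c + 3)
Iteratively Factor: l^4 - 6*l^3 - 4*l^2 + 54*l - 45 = (l - 3)*(l^3 - 3*l^2 - 13*l + 15) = (l - 5)*(l - 3)*(l^2 + 2*l - 3) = (l - 5)*(l - 3)*(l - 1)*(l + 3)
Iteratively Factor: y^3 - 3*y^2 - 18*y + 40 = (y - 2)*(y^2 - y - 20) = (y - 2)*(y + 4)*(y - 5)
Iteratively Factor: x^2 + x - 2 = (x - 1)*(x + 2)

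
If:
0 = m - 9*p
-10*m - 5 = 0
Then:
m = -1/2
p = -1/18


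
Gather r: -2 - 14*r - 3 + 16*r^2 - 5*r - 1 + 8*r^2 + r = 24*r^2 - 18*r - 6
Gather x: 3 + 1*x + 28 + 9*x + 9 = 10*x + 40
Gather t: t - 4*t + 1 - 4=-3*t - 3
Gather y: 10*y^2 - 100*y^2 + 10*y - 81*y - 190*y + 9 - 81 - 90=-90*y^2 - 261*y - 162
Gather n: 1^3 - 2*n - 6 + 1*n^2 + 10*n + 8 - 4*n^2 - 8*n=3 - 3*n^2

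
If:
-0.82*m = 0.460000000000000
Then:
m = -0.56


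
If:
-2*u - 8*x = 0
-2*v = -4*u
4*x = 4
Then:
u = -4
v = -8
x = 1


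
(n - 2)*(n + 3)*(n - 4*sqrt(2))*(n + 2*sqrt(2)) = n^4 - 2*sqrt(2)*n^3 + n^3 - 22*n^2 - 2*sqrt(2)*n^2 - 16*n + 12*sqrt(2)*n + 96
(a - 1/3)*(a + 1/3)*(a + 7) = a^3 + 7*a^2 - a/9 - 7/9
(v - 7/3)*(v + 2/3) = v^2 - 5*v/3 - 14/9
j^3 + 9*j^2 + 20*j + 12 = (j + 1)*(j + 2)*(j + 6)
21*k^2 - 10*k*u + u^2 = (-7*k + u)*(-3*k + u)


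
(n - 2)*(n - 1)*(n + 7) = n^3 + 4*n^2 - 19*n + 14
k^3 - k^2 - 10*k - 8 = (k - 4)*(k + 1)*(k + 2)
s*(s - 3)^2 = s^3 - 6*s^2 + 9*s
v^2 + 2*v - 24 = (v - 4)*(v + 6)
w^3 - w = w*(w - 1)*(w + 1)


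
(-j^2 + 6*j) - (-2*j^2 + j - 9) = j^2 + 5*j + 9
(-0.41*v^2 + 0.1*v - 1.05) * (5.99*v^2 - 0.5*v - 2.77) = -2.4559*v^4 + 0.804*v^3 - 5.2038*v^2 + 0.248*v + 2.9085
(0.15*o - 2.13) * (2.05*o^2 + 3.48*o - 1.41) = 0.3075*o^3 - 3.8445*o^2 - 7.6239*o + 3.0033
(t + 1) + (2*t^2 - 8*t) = 2*t^2 - 7*t + 1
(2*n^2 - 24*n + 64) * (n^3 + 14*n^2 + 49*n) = 2*n^5 + 4*n^4 - 174*n^3 - 280*n^2 + 3136*n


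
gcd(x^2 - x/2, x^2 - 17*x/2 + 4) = x - 1/2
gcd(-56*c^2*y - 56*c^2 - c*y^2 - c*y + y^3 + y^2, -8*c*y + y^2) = -8*c + y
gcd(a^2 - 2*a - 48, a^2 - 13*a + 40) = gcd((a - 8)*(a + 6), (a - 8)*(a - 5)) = a - 8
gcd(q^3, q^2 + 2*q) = q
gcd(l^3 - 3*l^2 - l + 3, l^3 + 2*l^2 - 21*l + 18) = l^2 - 4*l + 3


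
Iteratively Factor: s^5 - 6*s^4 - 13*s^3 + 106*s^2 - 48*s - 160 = (s - 4)*(s^4 - 2*s^3 - 21*s^2 + 22*s + 40) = (s - 4)*(s - 2)*(s^3 - 21*s - 20) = (s - 4)*(s - 2)*(s + 1)*(s^2 - s - 20) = (s - 4)*(s - 2)*(s + 1)*(s + 4)*(s - 5)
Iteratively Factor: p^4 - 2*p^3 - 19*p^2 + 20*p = (p - 1)*(p^3 - p^2 - 20*p) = (p - 1)*(p + 4)*(p^2 - 5*p) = (p - 5)*(p - 1)*(p + 4)*(p)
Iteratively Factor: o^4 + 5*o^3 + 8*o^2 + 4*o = (o)*(o^3 + 5*o^2 + 8*o + 4) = o*(o + 2)*(o^2 + 3*o + 2) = o*(o + 2)^2*(o + 1)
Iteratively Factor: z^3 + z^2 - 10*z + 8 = (z - 1)*(z^2 + 2*z - 8) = (z - 1)*(z + 4)*(z - 2)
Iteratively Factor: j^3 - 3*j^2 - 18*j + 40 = (j - 5)*(j^2 + 2*j - 8) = (j - 5)*(j + 4)*(j - 2)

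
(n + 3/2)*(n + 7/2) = n^2 + 5*n + 21/4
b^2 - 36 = (b - 6)*(b + 6)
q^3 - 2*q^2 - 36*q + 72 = (q - 6)*(q - 2)*(q + 6)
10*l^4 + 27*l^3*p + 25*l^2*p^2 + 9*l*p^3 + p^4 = (l + p)^2*(2*l + p)*(5*l + p)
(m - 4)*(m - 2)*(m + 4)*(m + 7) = m^4 + 5*m^3 - 30*m^2 - 80*m + 224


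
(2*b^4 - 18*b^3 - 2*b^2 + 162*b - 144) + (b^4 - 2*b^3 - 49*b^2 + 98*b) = 3*b^4 - 20*b^3 - 51*b^2 + 260*b - 144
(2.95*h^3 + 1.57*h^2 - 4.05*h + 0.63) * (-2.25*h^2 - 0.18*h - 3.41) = -6.6375*h^5 - 4.0635*h^4 - 1.2296*h^3 - 6.0422*h^2 + 13.6971*h - 2.1483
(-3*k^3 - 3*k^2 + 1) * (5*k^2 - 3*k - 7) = -15*k^5 - 6*k^4 + 30*k^3 + 26*k^2 - 3*k - 7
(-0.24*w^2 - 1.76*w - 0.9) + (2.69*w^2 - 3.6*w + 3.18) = 2.45*w^2 - 5.36*w + 2.28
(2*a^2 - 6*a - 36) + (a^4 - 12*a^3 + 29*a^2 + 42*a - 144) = a^4 - 12*a^3 + 31*a^2 + 36*a - 180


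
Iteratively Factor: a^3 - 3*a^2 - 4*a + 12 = (a + 2)*(a^2 - 5*a + 6) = (a - 3)*(a + 2)*(a - 2)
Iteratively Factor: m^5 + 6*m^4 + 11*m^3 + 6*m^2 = (m + 1)*(m^4 + 5*m^3 + 6*m^2) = m*(m + 1)*(m^3 + 5*m^2 + 6*m) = m*(m + 1)*(m + 2)*(m^2 + 3*m) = m^2*(m + 1)*(m + 2)*(m + 3)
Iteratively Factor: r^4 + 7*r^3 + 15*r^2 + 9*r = (r + 3)*(r^3 + 4*r^2 + 3*r) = r*(r + 3)*(r^2 + 4*r + 3) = r*(r + 1)*(r + 3)*(r + 3)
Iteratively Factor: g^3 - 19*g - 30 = (g - 5)*(g^2 + 5*g + 6) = (g - 5)*(g + 3)*(g + 2)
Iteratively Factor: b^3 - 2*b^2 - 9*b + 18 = (b - 2)*(b^2 - 9) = (b - 3)*(b - 2)*(b + 3)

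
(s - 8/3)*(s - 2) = s^2 - 14*s/3 + 16/3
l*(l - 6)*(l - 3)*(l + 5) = l^4 - 4*l^3 - 27*l^2 + 90*l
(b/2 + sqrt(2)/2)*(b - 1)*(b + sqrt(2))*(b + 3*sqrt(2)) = b^4/2 - b^3/2 + 5*sqrt(2)*b^3/2 - 5*sqrt(2)*b^2/2 + 7*b^2 - 7*b + 3*sqrt(2)*b - 3*sqrt(2)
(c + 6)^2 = c^2 + 12*c + 36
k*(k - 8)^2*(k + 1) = k^4 - 15*k^3 + 48*k^2 + 64*k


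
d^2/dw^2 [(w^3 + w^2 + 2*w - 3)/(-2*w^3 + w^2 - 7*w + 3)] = 6*(-2*w^6 + 6*w^5 + 30*w^4 - 39*w^3 + 45*w^2 - 6*w + 29)/(8*w^9 - 12*w^8 + 90*w^7 - 121*w^6 + 351*w^5 - 408*w^4 + 523*w^3 - 468*w^2 + 189*w - 27)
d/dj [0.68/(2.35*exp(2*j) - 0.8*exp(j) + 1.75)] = (0.544 - 3.196*exp(j))*exp(j)/(2.35*exp(2*j) - 0.8*exp(j) + 1.75)^2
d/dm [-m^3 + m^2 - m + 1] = -3*m^2 + 2*m - 1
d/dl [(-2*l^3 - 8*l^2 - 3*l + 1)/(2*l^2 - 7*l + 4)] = (-4*l^4 + 28*l^3 + 38*l^2 - 68*l - 5)/(4*l^4 - 28*l^3 + 65*l^2 - 56*l + 16)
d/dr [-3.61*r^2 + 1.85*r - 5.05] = 1.85 - 7.22*r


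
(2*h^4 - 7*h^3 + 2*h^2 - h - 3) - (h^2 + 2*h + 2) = 2*h^4 - 7*h^3 + h^2 - 3*h - 5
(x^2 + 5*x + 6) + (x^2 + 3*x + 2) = 2*x^2 + 8*x + 8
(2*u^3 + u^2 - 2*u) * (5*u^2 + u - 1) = 10*u^5 + 7*u^4 - 11*u^3 - 3*u^2 + 2*u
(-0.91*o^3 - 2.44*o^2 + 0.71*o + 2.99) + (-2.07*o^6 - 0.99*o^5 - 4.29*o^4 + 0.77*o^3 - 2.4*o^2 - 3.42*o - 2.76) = -2.07*o^6 - 0.99*o^5 - 4.29*o^4 - 0.14*o^3 - 4.84*o^2 - 2.71*o + 0.23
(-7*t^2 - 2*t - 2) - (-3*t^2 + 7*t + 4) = -4*t^2 - 9*t - 6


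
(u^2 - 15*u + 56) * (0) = 0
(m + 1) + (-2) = m - 1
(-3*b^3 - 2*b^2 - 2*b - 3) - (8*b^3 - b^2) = -11*b^3 - b^2 - 2*b - 3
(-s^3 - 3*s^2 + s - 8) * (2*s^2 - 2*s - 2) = -2*s^5 - 4*s^4 + 10*s^3 - 12*s^2 + 14*s + 16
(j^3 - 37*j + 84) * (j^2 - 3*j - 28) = j^5 - 3*j^4 - 65*j^3 + 195*j^2 + 784*j - 2352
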